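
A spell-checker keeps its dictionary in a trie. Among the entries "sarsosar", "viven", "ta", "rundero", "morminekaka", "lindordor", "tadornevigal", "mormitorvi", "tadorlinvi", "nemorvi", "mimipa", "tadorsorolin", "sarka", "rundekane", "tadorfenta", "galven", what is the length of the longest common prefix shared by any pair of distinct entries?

5

Equivalently: take the maximum, over all pairs, of their longest common prefix length.
"morminekaka" and "mormitorvi" agree on "mormi" (5 characters) before diverging; nothing deeper is shared.
Longest shared-prefix length: 5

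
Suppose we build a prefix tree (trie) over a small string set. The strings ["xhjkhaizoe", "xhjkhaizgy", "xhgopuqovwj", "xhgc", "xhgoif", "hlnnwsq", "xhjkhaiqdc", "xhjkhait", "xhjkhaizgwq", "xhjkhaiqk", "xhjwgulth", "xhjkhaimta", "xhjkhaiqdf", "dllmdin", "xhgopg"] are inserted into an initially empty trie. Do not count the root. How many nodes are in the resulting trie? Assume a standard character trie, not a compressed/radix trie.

56

Insert word by word; a character creates a node only if that edge doesn't already exist:
  "xhjkhaizoe" → 10 new (x, h, j, k, h, a, i, z, o, e)
  "xhjkhaizgy" → prefix "xhjkhaiz" already present; 2 new (g, y)
  "xhgopuqovwj" → prefix "xh" already present; 9 new (g, o, p, u, q, o, v, w, j)
  "xhgc" → prefix "xhg" already present; 1 new (c)
  "xhgoif" → prefix "xhgo" already present; 2 new (i, f)
  "hlnnwsq" → 7 new (h, l, n, n, w, s, q)
  "xhjkhaiqdc" → prefix "xhjkhai" already present; 3 new (q, d, c)
  "xhjkhait" → prefix "xhjkhai" already present; 1 new (t)
  "xhjkhaizgwq" → prefix "xhjkhaizg" already present; 2 new (w, q)
  "xhjkhaiqk" → prefix "xhjkhaiq" already present; 1 new (k)
  "xhjwgulth" → prefix "xhj" already present; 6 new (w, g, u, l, t, h)
  "xhjkhaimta" → prefix "xhjkhai" already present; 3 new (m, t, a)
  "xhjkhaiqdf" → prefix "xhjkhaiqd" already present; 1 new (f)
  "dllmdin" → 7 new (d, l, l, m, d, i, n)
  "xhgopg" → prefix "xhgop" already present; 1 new (g)
Total nodes = 10 + 2 + 9 + 1 + 2 + 7 + 3 + 1 + 2 + 1 + 6 + 3 + 1 + 7 + 1 = 56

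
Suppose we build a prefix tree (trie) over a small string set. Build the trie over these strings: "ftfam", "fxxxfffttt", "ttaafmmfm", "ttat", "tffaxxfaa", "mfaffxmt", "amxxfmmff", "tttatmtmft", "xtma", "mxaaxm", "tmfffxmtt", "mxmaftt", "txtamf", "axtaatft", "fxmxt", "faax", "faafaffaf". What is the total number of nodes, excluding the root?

Count nodes per top-level branch (shared prefixes stored once):
  'a'-branch (amxxfmmff, axtaatft): 16 nodes
  'f'-branch (faafaffaf, faax, ftfam, fxmxt, fxxxfffttt): 26 nodes
  'm'-branch (mfaffxmt, mxaaxm, mxmaftt): 18 nodes
  't'-branch (tffaxxfaa, tmfffxmtt, ttaafmmfm, ttat, tttatmtmft, txtamf): 39 nodes
  'x'-branch (xtma): 4 nodes
Sum: 103

103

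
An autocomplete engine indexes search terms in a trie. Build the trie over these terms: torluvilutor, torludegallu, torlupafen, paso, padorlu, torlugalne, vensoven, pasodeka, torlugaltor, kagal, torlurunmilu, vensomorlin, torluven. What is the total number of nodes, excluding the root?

73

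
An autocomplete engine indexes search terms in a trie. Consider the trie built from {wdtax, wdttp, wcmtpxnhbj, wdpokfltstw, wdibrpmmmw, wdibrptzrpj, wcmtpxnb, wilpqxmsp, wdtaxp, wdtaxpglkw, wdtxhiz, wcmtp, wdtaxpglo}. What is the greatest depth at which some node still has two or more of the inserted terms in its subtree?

The deepest shared node is where two words last agree before diverging.
"wdtaxpglkw" and "wdtaxpglo" agree on "wdtaxpgl" (8 characters) before diverging; nothing deeper is shared.
Longest shared-prefix length: 8

8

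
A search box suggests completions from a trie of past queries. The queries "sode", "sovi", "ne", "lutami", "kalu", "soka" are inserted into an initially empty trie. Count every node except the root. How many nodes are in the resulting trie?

Trie structure (* marks end of a word):
(root)
├─ k
│  └─ a
│     └─ l
│        └─ u *
├─ l
│  └─ u
│     └─ t
│        └─ a
│           └─ m
│              └─ i *
├─ n
│  └─ e *
└─ s
   └─ o
      ├─ d
      │  └─ e *
      ├─ k
      │  └─ a *
      └─ v
         └─ i *
Counting every labelled node above: 20.

20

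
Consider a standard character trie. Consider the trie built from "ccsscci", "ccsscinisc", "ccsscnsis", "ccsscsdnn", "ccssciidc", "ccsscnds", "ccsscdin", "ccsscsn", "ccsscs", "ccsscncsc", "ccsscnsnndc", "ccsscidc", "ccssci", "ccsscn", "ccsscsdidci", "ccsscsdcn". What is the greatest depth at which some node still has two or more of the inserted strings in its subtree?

7

Equivalently: take the maximum, over all pairs, of their longest common prefix length.
e.g. "ccsscnsis" and "ccsscnsnndc" share the prefix "ccsscns" of length 7; no pair shares a longer one.
Longest shared-prefix length: 7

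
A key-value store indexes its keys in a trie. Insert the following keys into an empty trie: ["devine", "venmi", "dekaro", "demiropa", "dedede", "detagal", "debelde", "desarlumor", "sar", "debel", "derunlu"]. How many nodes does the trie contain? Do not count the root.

51

Insert word by word; a character creates a node only if that edge doesn't already exist:
  "devine" → 6 new (d, e, v, i, n, e)
  "venmi" → 5 new (v, e, n, m, i)
  "dekaro" → prefix "de" already present; 4 new (k, a, r, o)
  "demiropa" → prefix "de" already present; 6 new (m, i, r, o, p, a)
  "dedede" → prefix "de" already present; 4 new (d, e, d, e)
  "detagal" → prefix "de" already present; 5 new (t, a, g, a, l)
  "debelde" → prefix "de" already present; 5 new (b, e, l, d, e)
  "desarlumor" → prefix "de" already present; 8 new (s, a, r, l, u, m, o, r)
  "sar" → 3 new (s, a, r)
  "debel" → prefix "debel" already present; 0 new (none)
  "derunlu" → prefix "de" already present; 5 new (r, u, n, l, u)
Total nodes = 6 + 5 + 4 + 6 + 4 + 5 + 5 + 8 + 3 + 0 + 5 = 51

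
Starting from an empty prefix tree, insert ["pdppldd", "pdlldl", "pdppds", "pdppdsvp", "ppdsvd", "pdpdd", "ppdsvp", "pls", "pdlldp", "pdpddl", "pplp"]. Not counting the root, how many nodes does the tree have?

29

Count nodes per top-level branch (shared prefixes stored once):
  'p'-branch (pdlldl, pdlldp, pdpdd, pdpddl, pdppds, pdppdsvp, pdppldd, pls, ppdsvd, ppdsvp, pplp): 29 nodes
Sum: 29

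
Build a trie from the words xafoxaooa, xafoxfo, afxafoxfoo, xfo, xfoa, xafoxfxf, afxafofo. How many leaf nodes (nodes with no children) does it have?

6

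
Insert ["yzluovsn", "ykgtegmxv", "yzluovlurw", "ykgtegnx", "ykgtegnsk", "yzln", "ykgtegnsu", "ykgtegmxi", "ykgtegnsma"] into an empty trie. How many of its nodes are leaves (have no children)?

Leaves are exactly the stored words that no other stored word extends.
Those words: "ykgtegmxi", "ykgtegmxv", "ykgtegnsk", "ykgtegnsma", "ykgtegnsu", "ykgtegnx", "yzln", "yzluovlurw", "yzluovsn"
Leaf count: 9

9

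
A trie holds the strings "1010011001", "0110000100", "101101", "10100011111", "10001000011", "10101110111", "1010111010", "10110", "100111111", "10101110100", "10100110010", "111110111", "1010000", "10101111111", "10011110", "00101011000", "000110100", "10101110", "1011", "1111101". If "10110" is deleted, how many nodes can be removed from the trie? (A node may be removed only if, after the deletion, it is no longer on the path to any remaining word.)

0

Walk "10110" from the leaf back toward the root, removing each node that no remaining word uses.
Every node on "10110" is still needed (e.g. by "101101"), so nothing is freed.
Nodes removed: 0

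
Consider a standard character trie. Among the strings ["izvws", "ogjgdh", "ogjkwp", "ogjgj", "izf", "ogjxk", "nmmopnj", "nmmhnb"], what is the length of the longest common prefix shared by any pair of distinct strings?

4

Equivalently: take the maximum, over all pairs, of their longest common prefix length.
"ogjgdh" and "ogjgj" agree on "ogjg" (4 characters) before diverging; nothing deeper is shared.
Longest shared-prefix length: 4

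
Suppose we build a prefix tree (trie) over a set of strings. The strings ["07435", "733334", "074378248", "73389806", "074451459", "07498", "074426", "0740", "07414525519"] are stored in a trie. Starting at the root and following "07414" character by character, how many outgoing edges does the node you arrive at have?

Follow the path "07414" to its node, then look at its outgoing edges.
Characters that immediately follow "07414" among the stored strings: {5}.
That node has 1 child edge.

1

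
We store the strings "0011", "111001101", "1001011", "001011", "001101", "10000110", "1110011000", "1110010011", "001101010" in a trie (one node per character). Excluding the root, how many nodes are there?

Trace insertions, counting only characters that open a new branch:
  "0011" → 4 new (0, 0, 1, 1)
  "111001101" → 9 new (1, 1, 1, 0, 0, 1, 1, 0, 1)
  "1001011" → prefix "1" already present; 6 new (0, 0, 1, 0, 1, 1)
  "001011" → prefix "001" already present; 3 new (0, 1, 1)
  "001101" → prefix "0011" already present; 2 new (0, 1)
  "10000110" → prefix "100" already present; 5 new (0, 0, 1, 1, 0)
  "1110011000" → prefix "11100110" already present; 2 new (0, 0)
  "1110010011" → prefix "111001" already present; 4 new (0, 0, 1, 1)
  "001101010" → prefix "001101" already present; 3 new (0, 1, 0)
Total nodes = 4 + 9 + 6 + 3 + 2 + 5 + 2 + 4 + 3 = 38

38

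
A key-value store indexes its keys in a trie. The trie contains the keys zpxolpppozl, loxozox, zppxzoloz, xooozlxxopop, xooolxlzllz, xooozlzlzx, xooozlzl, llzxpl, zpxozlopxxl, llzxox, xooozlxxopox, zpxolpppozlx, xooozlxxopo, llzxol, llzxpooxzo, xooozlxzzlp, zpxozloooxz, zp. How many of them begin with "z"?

6

Walk to "z"; the words in its subtree are exactly those with that prefix.
Words under "z": zp, zppxzoloz, zpxolpppozl, zpxolpppozlx, zpxozloooxz, zpxozlopxxl
Count: 6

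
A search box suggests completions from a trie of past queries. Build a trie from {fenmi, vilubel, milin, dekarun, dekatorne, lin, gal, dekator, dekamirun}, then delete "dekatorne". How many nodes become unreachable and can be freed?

Walk "dekatorne" from the leaf back toward the root, removing each node that no remaining word uses.
The suffix "ne" (2 nodes) is used only by "dekatorne"; "dekator" is itself a stored word, so pruning stops there.
Nodes removed: 2

2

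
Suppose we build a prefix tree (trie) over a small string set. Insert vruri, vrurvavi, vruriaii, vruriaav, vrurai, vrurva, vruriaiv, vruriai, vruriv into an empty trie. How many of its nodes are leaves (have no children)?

A leaf is a node with no children — equivalently, the end of a word that is not a proper prefix of any other stored word.
Those words: "vrurai", "vruriaav", "vruriaii", "vruriaiv", "vruriv", "vrurvavi"
Leaf count: 6

6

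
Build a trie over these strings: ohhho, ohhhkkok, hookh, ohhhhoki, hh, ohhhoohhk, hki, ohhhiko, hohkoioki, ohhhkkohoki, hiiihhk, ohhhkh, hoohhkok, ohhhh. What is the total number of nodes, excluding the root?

51

Trace insertions, counting only characters that open a new branch:
  "ohhho" → 5 new (o, h, h, h, o)
  "ohhhkkok" → prefix "ohhh" already present; 4 new (k, k, o, k)
  "hookh" → 5 new (h, o, o, k, h)
  "ohhhhoki" → prefix "ohhh" already present; 4 new (h, o, k, i)
  "hh" → prefix "h" already present; 1 new (h)
  "ohhhoohhk" → prefix "ohhho" already present; 4 new (o, h, h, k)
  "hki" → prefix "h" already present; 2 new (k, i)
  "ohhhiko" → prefix "ohhh" already present; 3 new (i, k, o)
  "hohkoioki" → prefix "ho" already present; 7 new (h, k, o, i, o, k, i)
  "ohhhkkohoki" → prefix "ohhhkko" already present; 4 new (h, o, k, i)
  "hiiihhk" → prefix "h" already present; 6 new (i, i, i, h, h, k)
  "ohhhkh" → prefix "ohhhk" already present; 1 new (h)
  "hoohhkok" → prefix "hoo" already present; 5 new (h, h, k, o, k)
  "ohhhh" → prefix "ohhhh" already present; 0 new (none)
Total nodes = 5 + 4 + 5 + 4 + 1 + 4 + 2 + 3 + 7 + 4 + 6 + 1 + 5 + 0 = 51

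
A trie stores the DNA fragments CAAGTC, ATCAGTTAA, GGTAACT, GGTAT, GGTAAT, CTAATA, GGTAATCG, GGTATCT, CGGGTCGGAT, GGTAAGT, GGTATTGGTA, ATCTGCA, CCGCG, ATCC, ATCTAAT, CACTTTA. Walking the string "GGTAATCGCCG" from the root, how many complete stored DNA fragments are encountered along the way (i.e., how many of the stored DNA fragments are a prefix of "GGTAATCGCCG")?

Walk "GGTAATCGCCG" from the root; an end-of-word marker is hit whenever a stored word is a prefix of "GGTAATCGCCG".
Prefixes of the query that are stored words: "GGTAAT", "GGTAATCG"
Count: 2

2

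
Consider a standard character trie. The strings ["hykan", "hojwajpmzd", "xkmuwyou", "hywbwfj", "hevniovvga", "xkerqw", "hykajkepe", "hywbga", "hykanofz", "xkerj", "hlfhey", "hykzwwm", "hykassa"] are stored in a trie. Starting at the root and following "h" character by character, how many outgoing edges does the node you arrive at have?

The children of the "h" node are the distinct next characters among strings starting with "h".
Distinct next characters after "h": e, l, o, y.
That node has 4 child edges.

4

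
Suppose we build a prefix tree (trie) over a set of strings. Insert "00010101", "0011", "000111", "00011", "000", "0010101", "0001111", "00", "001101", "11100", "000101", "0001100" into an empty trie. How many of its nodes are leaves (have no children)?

6

A leaf is a node with no children — equivalently, the end of a word that is not a proper prefix of any other stored word.
Those words: "00010101", "0001100", "0001111", "0010101", "001101", "11100"
Leaf count: 6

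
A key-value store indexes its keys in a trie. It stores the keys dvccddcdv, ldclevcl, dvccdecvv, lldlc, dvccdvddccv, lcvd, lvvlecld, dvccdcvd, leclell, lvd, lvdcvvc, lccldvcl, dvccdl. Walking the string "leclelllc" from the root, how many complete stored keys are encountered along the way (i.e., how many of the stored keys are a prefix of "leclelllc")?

1

Traverse "leclelllc" character by character; count nodes along the way that are marked as word ends.
Prefixes of the query that are stored words: "leclell"
Count: 1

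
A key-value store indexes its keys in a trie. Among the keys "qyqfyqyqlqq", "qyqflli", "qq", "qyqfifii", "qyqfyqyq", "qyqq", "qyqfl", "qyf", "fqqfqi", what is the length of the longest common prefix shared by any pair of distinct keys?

8

The deepest shared node is where two words last agree before diverging.
"qyqfyqyq" and "qyqfyqyqlqq" agree on "qyqfyqyq" (8 characters) before diverging; nothing deeper is shared.
Longest shared-prefix length: 8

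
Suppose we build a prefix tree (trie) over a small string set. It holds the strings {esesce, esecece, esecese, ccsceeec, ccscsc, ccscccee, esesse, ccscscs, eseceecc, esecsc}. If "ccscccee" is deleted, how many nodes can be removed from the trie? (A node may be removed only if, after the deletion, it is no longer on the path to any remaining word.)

Walk "ccscccee" from the leaf back toward the root, removing each node that no remaining word uses.
The suffix "ccee" (4 nodes) is used only by "ccscccee"; the node for "ccsc" still has the child "e", so pruning stops there.
Nodes removed: 4

4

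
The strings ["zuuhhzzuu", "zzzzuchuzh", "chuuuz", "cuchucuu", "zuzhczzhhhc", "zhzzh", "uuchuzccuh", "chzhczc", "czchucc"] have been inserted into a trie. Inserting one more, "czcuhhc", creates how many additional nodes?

4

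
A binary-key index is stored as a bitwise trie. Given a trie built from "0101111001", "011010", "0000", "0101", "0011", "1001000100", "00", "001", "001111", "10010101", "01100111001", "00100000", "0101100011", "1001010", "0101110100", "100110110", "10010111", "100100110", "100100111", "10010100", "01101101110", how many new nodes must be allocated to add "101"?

"10" is already a path in the trie; the remaining "1" must be added.
New nodes needed: |"101"| − 2 = 3 − 2 = 1.

1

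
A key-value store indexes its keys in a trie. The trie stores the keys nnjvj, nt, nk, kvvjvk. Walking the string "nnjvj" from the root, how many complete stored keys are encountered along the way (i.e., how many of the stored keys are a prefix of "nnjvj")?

1

Check each prefix of "nnjvj" against the stored set — each match is an end-marker on the path.
Prefixes of the query that are stored words: "nnjvj"
Count: 1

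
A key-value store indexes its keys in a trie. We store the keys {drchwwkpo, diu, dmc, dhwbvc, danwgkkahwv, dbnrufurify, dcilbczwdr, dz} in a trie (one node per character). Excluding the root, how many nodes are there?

Insert word by word; a character creates a node only if that edge doesn't already exist:
  "drchwwkpo" → 9 new (d, r, c, h, w, w, k, p, o)
  "diu" → prefix "d" already present; 2 new (i, u)
  "dmc" → prefix "d" already present; 2 new (m, c)
  "dhwbvc" → prefix "d" already present; 5 new (h, w, b, v, c)
  "danwgkkahwv" → prefix "d" already present; 10 new (a, n, w, g, k, k, a, h, w, v)
  "dbnrufurify" → prefix "d" already present; 10 new (b, n, r, u, f, u, r, i, f, y)
  "dcilbczwdr" → prefix "d" already present; 9 new (c, i, l, b, c, z, w, d, r)
  "dz" → prefix "d" already present; 1 new (z)
Total nodes = 9 + 2 + 2 + 5 + 10 + 10 + 9 + 1 = 48

48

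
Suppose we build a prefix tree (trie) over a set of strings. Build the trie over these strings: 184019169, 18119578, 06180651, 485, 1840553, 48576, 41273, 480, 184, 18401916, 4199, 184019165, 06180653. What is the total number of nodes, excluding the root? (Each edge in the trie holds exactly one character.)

Insert word by word; a character creates a node only if that edge doesn't already exist:
  "184019169" → 9 new (1, 8, 4, 0, 1, 9, 1, 6, 9)
  "18119578" → prefix "18" already present; 6 new (1, 1, 9, 5, 7, 8)
  "06180651" → 8 new (0, 6, 1, 8, 0, 6, 5, 1)
  "485" → 3 new (4, 8, 5)
  "1840553" → prefix "1840" already present; 3 new (5, 5, 3)
  "48576" → prefix "485" already present; 2 new (7, 6)
  "41273" → prefix "4" already present; 4 new (1, 2, 7, 3)
  "480" → prefix "48" already present; 1 new (0)
  "184" → prefix "184" already present; 0 new (none)
  "18401916" → prefix "18401916" already present; 0 new (none)
  "4199" → prefix "41" already present; 2 new (9, 9)
  "184019165" → prefix "18401916" already present; 1 new (5)
  "06180653" → prefix "0618065" already present; 1 new (3)
Total nodes = 9 + 6 + 8 + 3 + 3 + 2 + 4 + 1 + 0 + 0 + 2 + 1 + 1 = 40

40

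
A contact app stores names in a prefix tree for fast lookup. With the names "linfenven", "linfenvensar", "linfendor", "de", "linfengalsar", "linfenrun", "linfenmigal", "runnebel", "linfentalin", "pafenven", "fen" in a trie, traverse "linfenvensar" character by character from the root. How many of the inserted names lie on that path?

Check each prefix of "linfenvensar" against the stored set — each match is an end-marker on the path.
Prefixes of the query that are stored words: "linfenven", "linfenvensar"
Count: 2

2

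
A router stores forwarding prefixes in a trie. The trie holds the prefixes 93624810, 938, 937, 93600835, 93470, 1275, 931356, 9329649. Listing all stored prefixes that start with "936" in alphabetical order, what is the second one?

93624810

Words with prefix "936", in lexicographic order: "93600835", "93624810"
Position 2: 93624810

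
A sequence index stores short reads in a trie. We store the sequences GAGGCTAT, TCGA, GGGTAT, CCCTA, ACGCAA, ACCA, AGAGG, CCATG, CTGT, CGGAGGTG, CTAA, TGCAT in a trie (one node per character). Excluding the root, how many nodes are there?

Count nodes per top-level branch (shared prefixes stored once):
  'A'-branch (ACCA, ACGCAA, AGAGG): 12 nodes
  'C'-branch (CCATG, CCCTA, CGGAGGTG, CTAA, CTGT): 20 nodes
  'G'-branch (GAGGCTAT, GGGTAT): 13 nodes
  'T'-branch (TCGA, TGCAT): 8 nodes
Sum: 53

53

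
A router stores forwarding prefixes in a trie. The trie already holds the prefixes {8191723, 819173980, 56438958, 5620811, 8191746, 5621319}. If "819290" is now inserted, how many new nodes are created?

3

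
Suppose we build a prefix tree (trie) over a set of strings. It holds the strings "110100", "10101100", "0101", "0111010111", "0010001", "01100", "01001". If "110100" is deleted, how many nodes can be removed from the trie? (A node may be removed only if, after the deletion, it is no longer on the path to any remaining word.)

A node on "110100"'s path can go only if nothing else ends at it or branches off below it.
The suffix "10100" (5 nodes) is used only by "110100"; the node for "1" still has the child "0", so pruning stops there.
Nodes removed: 5

5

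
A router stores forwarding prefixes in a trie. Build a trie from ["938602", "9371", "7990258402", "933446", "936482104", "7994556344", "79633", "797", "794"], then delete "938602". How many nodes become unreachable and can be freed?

4

Walk "938602" from the leaf back toward the root, removing each node that no remaining word uses.
The suffix "8602" (4 nodes) is used only by "938602"; the node for "93" still has the child "7", so pruning stops there.
Nodes removed: 4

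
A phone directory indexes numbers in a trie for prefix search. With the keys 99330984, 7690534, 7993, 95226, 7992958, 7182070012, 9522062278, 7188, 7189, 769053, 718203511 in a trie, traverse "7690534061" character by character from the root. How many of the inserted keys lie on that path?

2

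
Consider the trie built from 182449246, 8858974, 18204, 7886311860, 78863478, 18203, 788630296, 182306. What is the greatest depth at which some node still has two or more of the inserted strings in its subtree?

5

Equivalently: take the maximum, over all pairs, of their longest common prefix length.
e.g. "788630296" and "7886311860" share the prefix "78863" of length 5; no pair shares a longer one.
Longest shared-prefix length: 5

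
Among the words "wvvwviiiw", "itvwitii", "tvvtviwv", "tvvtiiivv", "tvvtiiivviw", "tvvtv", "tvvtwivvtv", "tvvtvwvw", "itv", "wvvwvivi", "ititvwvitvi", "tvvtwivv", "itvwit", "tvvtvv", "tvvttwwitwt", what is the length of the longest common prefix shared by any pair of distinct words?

9

Equivalently: take the maximum, over all pairs, of their longest common prefix length.
e.g. "tvvtiiivv" and "tvvtiiivviw" share the prefix "tvvtiiivv" of length 9; no pair shares a longer one.
Longest shared-prefix length: 9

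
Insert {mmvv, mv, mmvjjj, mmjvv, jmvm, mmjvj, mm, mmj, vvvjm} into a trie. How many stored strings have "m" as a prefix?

Walk to "m"; the words in its subtree are exactly those with that prefix.
Matches: "mm", "mmj", "mmjvj", "mmjvv", "mmvjjj", "mmvv", "mv"
Count: 7

7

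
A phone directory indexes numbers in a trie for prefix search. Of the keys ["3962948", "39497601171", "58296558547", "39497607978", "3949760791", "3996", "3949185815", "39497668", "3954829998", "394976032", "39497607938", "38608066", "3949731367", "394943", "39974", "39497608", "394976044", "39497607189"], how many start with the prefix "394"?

12

Filter for entries beginning with "394":
Matches: "3949185815", "394943", "3949731367", "39497601171", "394976032", "394976044", "39497607189", "3949760791", "39497607938", "39497607978", "39497608", "39497668"
Count: 12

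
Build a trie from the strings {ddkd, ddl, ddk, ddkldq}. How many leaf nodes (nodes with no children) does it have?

3

A leaf is a node with no children — equivalently, the end of a word that is not a proper prefix of any other stored word.
Those words: "ddkd", "ddkldq", "ddl"
Leaf count: 3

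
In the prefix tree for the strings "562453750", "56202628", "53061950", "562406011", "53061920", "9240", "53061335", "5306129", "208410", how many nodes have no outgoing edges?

9

Leaves are exactly the stored words that no other stored word extends.
Those words: "208410", "5306129", "53061335", "53061920", "53061950", "56202628", "562406011", "562453750", "9240"
Leaf count: 9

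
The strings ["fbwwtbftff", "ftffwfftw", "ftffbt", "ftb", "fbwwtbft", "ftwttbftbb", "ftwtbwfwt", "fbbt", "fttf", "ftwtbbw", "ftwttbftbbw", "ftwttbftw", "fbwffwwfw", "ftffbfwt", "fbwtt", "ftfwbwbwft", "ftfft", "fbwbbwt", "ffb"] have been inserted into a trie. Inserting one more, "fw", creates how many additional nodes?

1

"f" is already a path in the trie; the remaining "w" must be added.
Each of the 1 remaining characters creates one node.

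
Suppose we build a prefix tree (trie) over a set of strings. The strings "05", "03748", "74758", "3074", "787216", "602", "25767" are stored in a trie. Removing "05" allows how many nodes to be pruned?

After clearing the end-marker at "05", prune upward until reaching a node still needed by another word.
The suffix "5" (1 node) is used only by "05"; the node for "0" still has the child "3", so pruning stops there.
Nodes removed: 1

1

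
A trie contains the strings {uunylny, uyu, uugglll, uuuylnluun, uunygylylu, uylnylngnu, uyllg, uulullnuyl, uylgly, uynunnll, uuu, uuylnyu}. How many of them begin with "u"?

Traverse to the node for "u", then collect every word in that subtree.
Matches: "uugglll", "uulullnuyl", "uunygylylu", "uunylny", "uuu", "uuuylnluun", "uuylnyu", "uylgly", "uyllg", "uylnylngnu", "uynunnll", "uyu"
Count: 12

12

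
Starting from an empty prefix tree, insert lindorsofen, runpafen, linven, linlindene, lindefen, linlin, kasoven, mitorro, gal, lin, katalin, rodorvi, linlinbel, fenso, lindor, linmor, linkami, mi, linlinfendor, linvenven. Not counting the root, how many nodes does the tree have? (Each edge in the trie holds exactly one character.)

For each word, the new-node count is its length minus the longest prefix already in the trie:
  "lindorsofen" → 11 new (l, i, n, d, o, r, s, o, f, e, n)
  "runpafen" → 8 new (r, u, n, p, a, f, e, n)
  "linven" → prefix "lin" already present; 3 new (v, e, n)
  "linlindene" → prefix "lin" already present; 7 new (l, i, n, d, e, n, e)
  "lindefen" → prefix "lind" already present; 4 new (e, f, e, n)
  "linlin" → prefix "linlin" already present; 0 new (none)
  "kasoven" → 7 new (k, a, s, o, v, e, n)
  "mitorro" → 7 new (m, i, t, o, r, r, o)
  "gal" → 3 new (g, a, l)
  "lin" → prefix "lin" already present; 0 new (none)
  "katalin" → prefix "ka" already present; 5 new (t, a, l, i, n)
  "rodorvi" → prefix "r" already present; 6 new (o, d, o, r, v, i)
  "linlinbel" → prefix "linlin" already present; 3 new (b, e, l)
  "fenso" → 5 new (f, e, n, s, o)
  "lindor" → prefix "lindor" already present; 0 new (none)
  "linmor" → prefix "lin" already present; 3 new (m, o, r)
  "linkami" → prefix "lin" already present; 4 new (k, a, m, i)
  "mi" → prefix "mi" already present; 0 new (none)
  "linlinfendor" → prefix "linlin" already present; 6 new (f, e, n, d, o, r)
  "linvenven" → prefix "linven" already present; 3 new (v, e, n)
Total nodes = 11 + 8 + 3 + 7 + 4 + 0 + 7 + 7 + 3 + 0 + 5 + 6 + 3 + 5 + 0 + 3 + 4 + 0 + 6 + 3 = 85

85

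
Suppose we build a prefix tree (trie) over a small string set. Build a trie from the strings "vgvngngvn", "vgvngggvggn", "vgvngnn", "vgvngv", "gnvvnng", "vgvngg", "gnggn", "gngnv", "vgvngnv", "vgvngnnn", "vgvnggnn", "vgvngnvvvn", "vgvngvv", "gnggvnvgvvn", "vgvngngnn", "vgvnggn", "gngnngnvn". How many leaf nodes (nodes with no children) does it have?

Leaves are exactly the stored words that no other stored word extends.
Those words: "gnggn", "gnggvnvgvvn", "gngnngnvn", "gngnv", "gnvvnng", "vgvngggvggn", "vgvnggnn", "vgvngngnn", "vgvngngvn", "vgvngnnn", "vgvngnvvvn", "vgvngvv"
Leaf count: 12

12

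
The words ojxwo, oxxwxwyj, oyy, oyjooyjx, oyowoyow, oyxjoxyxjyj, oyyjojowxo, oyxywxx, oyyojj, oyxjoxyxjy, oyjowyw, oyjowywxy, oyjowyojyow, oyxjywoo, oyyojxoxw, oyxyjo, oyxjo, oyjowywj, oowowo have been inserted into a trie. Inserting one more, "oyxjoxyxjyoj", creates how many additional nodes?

2

Walking "oyxjoxyxjyoj" from the root, the first 10 characters ("oyxjoxyxjy") follow existing edges; "o" is the first miss.
Each of the 2 remaining characters creates one node.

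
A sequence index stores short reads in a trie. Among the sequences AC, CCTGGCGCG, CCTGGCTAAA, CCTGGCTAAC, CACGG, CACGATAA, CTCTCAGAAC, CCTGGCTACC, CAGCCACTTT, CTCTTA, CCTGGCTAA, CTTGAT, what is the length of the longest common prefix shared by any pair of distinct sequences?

Equivalently: take the maximum, over all pairs, of their longest common prefix length.
"CCTGGCTAA" and "CCTGGCTAAA" agree on "CCTGGCTAA" (9 characters) before diverging; nothing deeper is shared.
Longest shared-prefix length: 9

9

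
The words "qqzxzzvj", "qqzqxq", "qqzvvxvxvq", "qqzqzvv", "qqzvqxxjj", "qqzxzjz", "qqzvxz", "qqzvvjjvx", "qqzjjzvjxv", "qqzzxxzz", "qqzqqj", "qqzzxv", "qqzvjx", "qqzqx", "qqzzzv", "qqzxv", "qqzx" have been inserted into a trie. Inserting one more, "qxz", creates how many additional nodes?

2

The longest prefix of "qxz" already in the trie is "q" (length 1).
Each of the 2 remaining characters creates one node.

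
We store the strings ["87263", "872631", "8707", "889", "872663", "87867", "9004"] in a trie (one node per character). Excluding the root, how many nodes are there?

19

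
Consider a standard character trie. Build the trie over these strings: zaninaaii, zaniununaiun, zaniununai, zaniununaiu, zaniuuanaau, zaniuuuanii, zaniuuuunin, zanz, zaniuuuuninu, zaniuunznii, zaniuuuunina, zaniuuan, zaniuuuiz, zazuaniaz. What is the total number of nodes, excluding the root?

49

Trace insertions, counting only characters that open a new branch:
  "zaninaaii" → 9 new (z, a, n, i, n, a, a, i, i)
  "zaniununaiun" → prefix "zani" already present; 8 new (u, n, u, n, a, i, u, n)
  "zaniununai" → prefix "zaniununai" already present; 0 new (none)
  "zaniununaiu" → prefix "zaniununaiu" already present; 0 new (none)
  "zaniuuanaau" → prefix "zaniu" already present; 6 new (u, a, n, a, a, u)
  "zaniuuuanii" → prefix "zaniuu" already present; 5 new (u, a, n, i, i)
  "zaniuuuunin" → prefix "zaniuuu" already present; 4 new (u, n, i, n)
  "zanz" → prefix "zan" already present; 1 new (z)
  "zaniuuuuninu" → prefix "zaniuuuunin" already present; 1 new (u)
  "zaniuunznii" → prefix "zaniuu" already present; 5 new (n, z, n, i, i)
  "zaniuuuunina" → prefix "zaniuuuunin" already present; 1 new (a)
  "zaniuuan" → prefix "zaniuuan" already present; 0 new (none)
  "zaniuuuiz" → prefix "zaniuuu" already present; 2 new (i, z)
  "zazuaniaz" → prefix "za" already present; 7 new (z, u, a, n, i, a, z)
Total nodes = 9 + 8 + 0 + 0 + 6 + 5 + 4 + 1 + 1 + 5 + 1 + 0 + 2 + 7 = 49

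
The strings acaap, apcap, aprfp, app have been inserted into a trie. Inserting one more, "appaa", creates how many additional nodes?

2

The longest prefix of "appaa" already in the trie is "app" (length 3).
Each of the 2 remaining characters creates one node.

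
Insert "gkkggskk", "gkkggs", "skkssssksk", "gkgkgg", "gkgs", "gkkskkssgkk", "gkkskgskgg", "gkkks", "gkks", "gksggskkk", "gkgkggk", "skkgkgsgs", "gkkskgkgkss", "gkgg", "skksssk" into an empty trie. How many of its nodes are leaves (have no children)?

12

Leaves are exactly the stored words that no other stored word extends.
Those words: "gkgg", "gkgkggk", "gkgs", "gkkggskk", "gkkks", "gkkskgkgkss", "gkkskgskgg", "gkkskkssgkk", "gksggskkk", "skkgkgsgs", "skksssk", "skkssssksk"
Leaf count: 12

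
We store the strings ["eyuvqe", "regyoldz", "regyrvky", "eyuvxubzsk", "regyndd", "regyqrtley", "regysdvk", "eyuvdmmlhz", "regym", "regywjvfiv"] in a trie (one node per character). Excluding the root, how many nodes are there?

Trace insertions, counting only characters that open a new branch:
  "eyuvqe" → 6 new (e, y, u, v, q, e)
  "regyoldz" → 8 new (r, e, g, y, o, l, d, z)
  "regyrvky" → prefix "regy" already present; 4 new (r, v, k, y)
  "eyuvxubzsk" → prefix "eyuv" already present; 6 new (x, u, b, z, s, k)
  "regyndd" → prefix "regy" already present; 3 new (n, d, d)
  "regyqrtley" → prefix "regy" already present; 6 new (q, r, t, l, e, y)
  "regysdvk" → prefix "regy" already present; 4 new (s, d, v, k)
  "eyuvdmmlhz" → prefix "eyuv" already present; 6 new (d, m, m, l, h, z)
  "regym" → prefix "regy" already present; 1 new (m)
  "regywjvfiv" → prefix "regy" already present; 6 new (w, j, v, f, i, v)
Total nodes = 6 + 8 + 4 + 6 + 3 + 6 + 4 + 6 + 1 + 6 = 50

50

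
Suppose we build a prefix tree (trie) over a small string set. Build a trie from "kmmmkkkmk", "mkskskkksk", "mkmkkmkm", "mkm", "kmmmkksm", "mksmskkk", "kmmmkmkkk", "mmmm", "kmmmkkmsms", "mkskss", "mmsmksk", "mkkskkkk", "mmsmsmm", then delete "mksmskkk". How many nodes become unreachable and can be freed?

5

Walk "mksmskkk" from the leaf back toward the root, removing each node that no remaining word uses.
The suffix "mskkk" (5 nodes) is used only by "mksmskkk"; the node for "mks" still has the child "k", so pruning stops there.
Nodes removed: 5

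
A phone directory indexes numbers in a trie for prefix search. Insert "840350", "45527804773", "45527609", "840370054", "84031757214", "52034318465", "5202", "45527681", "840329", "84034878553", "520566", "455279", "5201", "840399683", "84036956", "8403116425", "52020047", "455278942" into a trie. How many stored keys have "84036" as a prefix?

Traverse to the node for "84036", then collect every word in that subtree.
Matches: "84036956"
Count: 1

1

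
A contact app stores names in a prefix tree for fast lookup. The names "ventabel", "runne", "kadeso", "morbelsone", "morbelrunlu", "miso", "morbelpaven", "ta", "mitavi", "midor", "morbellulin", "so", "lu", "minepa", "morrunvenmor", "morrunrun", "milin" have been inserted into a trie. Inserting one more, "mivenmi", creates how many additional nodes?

Walking "mivenmi" from the root, the first 2 characters ("mi") follow existing edges; "v" is the first miss.
Each of the 5 remaining characters creates one node.

5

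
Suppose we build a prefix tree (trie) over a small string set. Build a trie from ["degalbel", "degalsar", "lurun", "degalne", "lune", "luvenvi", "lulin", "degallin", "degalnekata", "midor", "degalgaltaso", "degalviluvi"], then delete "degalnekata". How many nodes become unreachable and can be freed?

4

Walk "degalnekata" from the leaf back toward the root, removing each node that no remaining word uses.
The suffix "kata" (4 nodes) is used only by "degalnekata"; "degalne" is itself a stored word, so pruning stops there.
Nodes removed: 4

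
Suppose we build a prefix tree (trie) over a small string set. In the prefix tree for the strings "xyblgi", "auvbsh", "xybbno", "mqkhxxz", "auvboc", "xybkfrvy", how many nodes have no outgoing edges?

A leaf is a node with no children — equivalently, the end of a word that is not a proper prefix of any other stored word.
Those words: "auvboc", "auvbsh", "mqkhxxz", "xybbno", "xybkfrvy", "xyblgi"
Leaf count: 6

6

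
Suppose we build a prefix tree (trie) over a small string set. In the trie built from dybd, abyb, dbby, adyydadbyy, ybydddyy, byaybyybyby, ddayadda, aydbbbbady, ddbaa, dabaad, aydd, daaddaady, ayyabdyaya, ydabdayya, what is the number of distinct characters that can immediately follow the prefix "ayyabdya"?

Follow the path "ayyabdya" to its node, then look at its outgoing edges.
Distinct next characters after "ayyabdya": y.
That node has 1 child edge.

1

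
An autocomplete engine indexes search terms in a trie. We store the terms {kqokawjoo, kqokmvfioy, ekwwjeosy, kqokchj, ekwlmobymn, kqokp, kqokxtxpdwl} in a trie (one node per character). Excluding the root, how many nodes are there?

42

Insert word by word; a character creates a node only if that edge doesn't already exist:
  "kqokawjoo" → 9 new (k, q, o, k, a, w, j, o, o)
  "kqokmvfioy" → prefix "kqok" already present; 6 new (m, v, f, i, o, y)
  "ekwwjeosy" → 9 new (e, k, w, w, j, e, o, s, y)
  "kqokchj" → prefix "kqok" already present; 3 new (c, h, j)
  "ekwlmobymn" → prefix "ekw" already present; 7 new (l, m, o, b, y, m, n)
  "kqokp" → prefix "kqok" already present; 1 new (p)
  "kqokxtxpdwl" → prefix "kqok" already present; 7 new (x, t, x, p, d, w, l)
Total nodes = 9 + 6 + 9 + 3 + 7 + 1 + 7 = 42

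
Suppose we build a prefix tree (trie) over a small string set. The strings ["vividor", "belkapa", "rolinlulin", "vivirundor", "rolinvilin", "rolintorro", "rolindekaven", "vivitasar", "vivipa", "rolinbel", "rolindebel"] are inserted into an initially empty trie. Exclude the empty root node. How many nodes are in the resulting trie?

60

Insert word by word; a character creates a node only if that edge doesn't already exist:
  "vividor" → 7 new (v, i, v, i, d, o, r)
  "belkapa" → 7 new (b, e, l, k, a, p, a)
  "rolinlulin" → 10 new (r, o, l, i, n, l, u, l, i, n)
  "vivirundor" → prefix "vivi" already present; 6 new (r, u, n, d, o, r)
  "rolinvilin" → prefix "rolin" already present; 5 new (v, i, l, i, n)
  "rolintorro" → prefix "rolin" already present; 5 new (t, o, r, r, o)
  "rolindekaven" → prefix "rolin" already present; 7 new (d, e, k, a, v, e, n)
  "vivitasar" → prefix "vivi" already present; 5 new (t, a, s, a, r)
  "vivipa" → prefix "vivi" already present; 2 new (p, a)
  "rolinbel" → prefix "rolin" already present; 3 new (b, e, l)
  "rolindebel" → prefix "rolinde" already present; 3 new (b, e, l)
Total nodes = 7 + 7 + 10 + 6 + 5 + 5 + 7 + 5 + 2 + 3 + 3 = 60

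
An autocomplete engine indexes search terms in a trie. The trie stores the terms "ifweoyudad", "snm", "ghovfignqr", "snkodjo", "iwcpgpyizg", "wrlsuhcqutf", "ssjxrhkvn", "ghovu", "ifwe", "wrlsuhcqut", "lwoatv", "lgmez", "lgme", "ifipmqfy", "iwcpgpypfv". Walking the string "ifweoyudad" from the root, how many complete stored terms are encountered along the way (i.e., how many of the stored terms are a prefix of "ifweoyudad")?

Walk "ifweoyudad" from the root; an end-of-word marker is hit whenever a stored word is a prefix of "ifweoyudad".
Prefixes of the query that are stored words: "ifwe", "ifweoyudad"
Count: 2

2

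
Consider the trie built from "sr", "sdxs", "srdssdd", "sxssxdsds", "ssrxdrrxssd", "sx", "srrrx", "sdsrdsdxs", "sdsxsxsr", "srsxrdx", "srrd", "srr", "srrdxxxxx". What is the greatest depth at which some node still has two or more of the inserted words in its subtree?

Equivalently: take the maximum, over all pairs, of their longest common prefix length.
"srrd" and "srrdxxxxx" agree on "srrd" (4 characters) before diverging; nothing deeper is shared.
Longest shared-prefix length: 4

4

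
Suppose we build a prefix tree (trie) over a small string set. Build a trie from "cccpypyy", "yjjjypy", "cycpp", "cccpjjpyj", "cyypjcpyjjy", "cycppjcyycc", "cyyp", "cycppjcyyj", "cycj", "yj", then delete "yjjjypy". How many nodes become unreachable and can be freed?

After clearing the end-marker at "yjjjypy", prune upward until reaching a node still needed by another word.
The suffix "jjypy" (5 nodes) is used only by "yjjjypy"; "yj" is itself a stored word, so pruning stops there.
Nodes removed: 5

5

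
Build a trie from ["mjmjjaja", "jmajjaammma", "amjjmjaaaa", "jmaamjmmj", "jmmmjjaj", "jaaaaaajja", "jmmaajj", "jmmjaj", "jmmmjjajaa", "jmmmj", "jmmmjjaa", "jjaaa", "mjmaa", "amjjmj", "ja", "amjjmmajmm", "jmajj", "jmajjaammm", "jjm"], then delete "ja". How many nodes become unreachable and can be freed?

0

Walk "ja" from the leaf back toward the root, removing each node that no remaining word uses.
Every node on "ja" is still needed (e.g. by "jaaaaaajja"), so nothing is freed.
Nodes removed: 0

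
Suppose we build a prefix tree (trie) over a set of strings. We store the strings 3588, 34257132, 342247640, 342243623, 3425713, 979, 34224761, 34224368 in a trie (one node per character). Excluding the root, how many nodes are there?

For each word, the new-node count is its length minus the longest prefix already in the trie:
  "3588" → 4 new (3, 5, 8, 8)
  "34257132" → prefix "3" already present; 7 new (4, 2, 5, 7, 1, 3, 2)
  "342247640" → prefix "342" already present; 6 new (2, 4, 7, 6, 4, 0)
  "342243623" → prefix "34224" already present; 4 new (3, 6, 2, 3)
  "3425713" → prefix "3425713" already present; 0 new (none)
  "979" → 3 new (9, 7, 9)
  "34224761" → prefix "3422476" already present; 1 new (1)
  "34224368" → prefix "3422436" already present; 1 new (8)
Total nodes = 4 + 7 + 6 + 4 + 0 + 3 + 1 + 1 = 26

26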